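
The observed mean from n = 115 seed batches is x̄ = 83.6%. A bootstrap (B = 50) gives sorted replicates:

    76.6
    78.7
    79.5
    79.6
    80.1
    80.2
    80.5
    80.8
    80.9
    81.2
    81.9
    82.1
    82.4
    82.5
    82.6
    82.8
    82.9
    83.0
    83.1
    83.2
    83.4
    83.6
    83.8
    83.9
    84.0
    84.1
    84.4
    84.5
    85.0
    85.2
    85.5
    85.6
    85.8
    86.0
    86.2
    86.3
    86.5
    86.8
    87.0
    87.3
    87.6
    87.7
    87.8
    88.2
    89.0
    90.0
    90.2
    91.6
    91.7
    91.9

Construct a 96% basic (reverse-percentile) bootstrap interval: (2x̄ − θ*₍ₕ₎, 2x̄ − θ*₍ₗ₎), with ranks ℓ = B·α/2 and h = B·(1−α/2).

Percentile endpoints at ranks 1 and 49: θ*₍1₎ = 76.6, θ*₍49₎ = 91.7.
Basic interval reflects these around x̄:
  lower = 2 × 83.6 − 91.7 = 75.5
  upper = 2 × 83.6 − 76.6 = 90.6

(75.5, 90.6)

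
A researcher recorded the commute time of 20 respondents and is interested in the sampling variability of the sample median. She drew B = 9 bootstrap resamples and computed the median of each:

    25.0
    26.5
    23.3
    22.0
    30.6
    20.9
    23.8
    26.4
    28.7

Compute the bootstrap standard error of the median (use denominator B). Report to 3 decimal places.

Bootstrap SE is the standard deviation of the 9 replicate medians.
Mean of replicates: (25.0 + 26.5 + 23.3 + 22.0 + 30.6 + 20.9 + 23.8 + 26.4 + 28.7) / 9 = 227.2000 / 9 = 25.2444
Sum of squared deviations: (−0.2444)² + (+1.2556)² + (−1.9444)² + (−3.2444)² + (+5.3556)² + (−4.3444)² + (−1.4444)² + (+1.1556)² + (+3.4556)² = 78.8622
Variance = 78.8622 / 9 = 8.7625
SE* = √8.7625

SE* = 2.960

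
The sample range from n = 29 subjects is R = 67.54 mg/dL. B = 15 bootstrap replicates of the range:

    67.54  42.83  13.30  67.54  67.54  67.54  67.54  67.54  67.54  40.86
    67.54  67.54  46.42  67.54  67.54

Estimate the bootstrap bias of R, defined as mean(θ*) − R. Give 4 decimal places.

mean(θ*) = (67.54 + 42.83 + 13.30 + 67.54 + 67.54 + 67.54 + 67.54 + 67.54 + 67.54 + 40.86 + 67.54 + 67.54 + 46.42 + 67.54 + 67.54) / 15 = 59.09000
bias = 59.09000 − 67.54

bias = −8.4500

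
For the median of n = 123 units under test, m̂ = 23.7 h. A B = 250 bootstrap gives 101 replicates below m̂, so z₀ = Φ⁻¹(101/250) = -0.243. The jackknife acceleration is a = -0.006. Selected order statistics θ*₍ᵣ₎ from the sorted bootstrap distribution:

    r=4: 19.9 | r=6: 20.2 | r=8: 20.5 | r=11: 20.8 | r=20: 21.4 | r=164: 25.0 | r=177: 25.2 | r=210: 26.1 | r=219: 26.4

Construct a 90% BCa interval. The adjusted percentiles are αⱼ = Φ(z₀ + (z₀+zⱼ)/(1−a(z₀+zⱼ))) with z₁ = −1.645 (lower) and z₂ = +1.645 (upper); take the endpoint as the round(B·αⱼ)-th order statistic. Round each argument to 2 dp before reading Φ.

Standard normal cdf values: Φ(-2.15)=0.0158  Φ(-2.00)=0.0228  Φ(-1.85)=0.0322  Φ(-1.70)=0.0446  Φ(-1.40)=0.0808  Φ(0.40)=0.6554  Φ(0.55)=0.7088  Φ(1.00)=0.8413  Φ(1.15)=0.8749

Lower: z₀ + z₁ = -0.243 + (-1.645) = -1.888; 1 − a(z₀+z₁) = 1 − (-0.006)(-1.888) = 0.9887; argument = -0.243 + (-1.888)/0.9887 = -2.1526 → -2.15.
α₁ = Φ(-2.15) = 0.0158; rank = round(250 × 0.0158) = 4; θ*₍4₎ = 19.9.
Upper: z₀ + z₂ = 1.402; 1 − a(z₀+z₂) = 1.0084; argument = 1.1473 → 1.15; α₂ = 0.8749; rank = 219; θ*₍219₎ = 26.4.

(19.9, 26.4)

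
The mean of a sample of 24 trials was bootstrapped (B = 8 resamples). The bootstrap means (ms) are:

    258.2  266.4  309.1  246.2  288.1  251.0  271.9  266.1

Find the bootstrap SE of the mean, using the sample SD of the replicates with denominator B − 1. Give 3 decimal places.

SE* = 20.542

Bootstrap SE is the standard deviation of the 8 replicate means.
Mean of replicates: (258.2 + 266.4 + 309.1 + 246.2 + 288.1 + 251.0 + 271.9 + 266.1) / 8 = 2157.0000 / 8 = 269.6250
Sum of squared deviations: (−11.4250)² + (−3.2250)² + (+39.4750)² + (−23.4250)² + (+18.4750)² + (−18.6250)² + (+2.2750)² + (−3.5250)² = 2953.7550
Variance = 2953.7550 / 7 = 421.9650
SE* = √421.9650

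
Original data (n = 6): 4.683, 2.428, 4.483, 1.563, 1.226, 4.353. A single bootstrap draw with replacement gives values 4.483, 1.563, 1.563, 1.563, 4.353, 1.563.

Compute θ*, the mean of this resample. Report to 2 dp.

θ* = 2.51

Mean = (4.483 + 1.563 + 1.563 + 1.563 + 4.353 + 1.563) / 6 = 15.0880 / 6 = 2.51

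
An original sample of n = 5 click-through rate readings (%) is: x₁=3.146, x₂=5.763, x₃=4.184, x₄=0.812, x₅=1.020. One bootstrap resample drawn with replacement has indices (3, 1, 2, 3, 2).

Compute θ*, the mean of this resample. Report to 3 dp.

Resample values: 4.184, 3.146, 5.763, 4.184, 5.763.
Mean = (4.184 + 3.146 + 5.763 + 4.184 + 5.763) / 5 = 23.0400 / 5 = 4.608

θ* = 4.608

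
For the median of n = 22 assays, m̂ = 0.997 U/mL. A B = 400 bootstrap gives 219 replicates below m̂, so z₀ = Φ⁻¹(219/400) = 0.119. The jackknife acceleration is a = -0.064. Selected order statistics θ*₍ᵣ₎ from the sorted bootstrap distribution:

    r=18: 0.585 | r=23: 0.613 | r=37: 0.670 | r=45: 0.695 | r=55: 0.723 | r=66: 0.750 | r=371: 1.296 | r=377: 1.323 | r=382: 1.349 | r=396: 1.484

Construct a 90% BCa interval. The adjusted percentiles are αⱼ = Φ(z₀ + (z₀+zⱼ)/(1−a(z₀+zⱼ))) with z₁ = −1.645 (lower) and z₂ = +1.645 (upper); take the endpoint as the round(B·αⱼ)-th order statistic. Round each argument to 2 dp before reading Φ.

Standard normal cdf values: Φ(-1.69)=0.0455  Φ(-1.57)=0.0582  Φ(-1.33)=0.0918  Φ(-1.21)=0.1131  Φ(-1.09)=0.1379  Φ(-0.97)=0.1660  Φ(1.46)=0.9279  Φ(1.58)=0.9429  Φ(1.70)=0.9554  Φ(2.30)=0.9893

(0.613, 1.349)

Lower: z₀ + z₁ = 0.119 + (-1.645) = -1.526; 1 − a(z₀+z₁) = 1 − (-0.064)(-1.526) = 0.9023; argument = 0.119 + (-1.526)/0.9023 = -1.5722 → -1.57.
α₁ = Φ(-1.57) = 0.0582; rank = round(400 × 0.0582) = 23; θ*₍23₎ = 0.613.
Upper: z₀ + z₂ = 1.764; 1 − a(z₀+z₂) = 1.1129; argument = 1.7041 → 1.70; α₂ = 0.9554; rank = 382; θ*₍382₎ = 1.349.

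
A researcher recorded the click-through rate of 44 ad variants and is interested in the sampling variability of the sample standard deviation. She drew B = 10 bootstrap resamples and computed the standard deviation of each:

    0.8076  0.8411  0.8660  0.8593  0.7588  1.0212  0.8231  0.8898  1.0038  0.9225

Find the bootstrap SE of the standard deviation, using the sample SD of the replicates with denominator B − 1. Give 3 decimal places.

Bootstrap SE is the standard deviation of the 10 replicate standard deviations.
Mean of replicates: (0.8076 + 0.8411 + 0.8660 + 0.8593 + 0.7588 + 1.0212 + 0.8231 + 0.8898 + 1.0038 + 0.9225) / 10 = 8.79320 / 10 = 0.87932
Sum of squared deviations: (−0.07172)² + (−0.03822)² + (−0.01332)² + (−0.02002)² + (−0.12052)² + (+0.14188)² + (−0.05622)² + (+0.01048)² + (+0.12448)² + (+0.04318)² = 0.06247
Variance = 0.06247 / 9 = 0.00694
SE* = √0.00694

SE* = 0.083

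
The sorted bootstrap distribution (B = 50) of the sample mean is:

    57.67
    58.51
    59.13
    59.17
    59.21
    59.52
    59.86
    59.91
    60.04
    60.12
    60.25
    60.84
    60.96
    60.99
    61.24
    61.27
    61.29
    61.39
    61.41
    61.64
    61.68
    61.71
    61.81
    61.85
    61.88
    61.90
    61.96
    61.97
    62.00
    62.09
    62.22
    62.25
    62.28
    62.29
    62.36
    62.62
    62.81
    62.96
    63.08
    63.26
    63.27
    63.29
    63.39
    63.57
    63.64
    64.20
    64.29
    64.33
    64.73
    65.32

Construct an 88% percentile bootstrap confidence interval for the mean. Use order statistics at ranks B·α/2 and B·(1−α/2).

(59.13, 64.29)

α = 0.12; lower rank = 50 × 0.060 = 3; upper rank = 50 × 0.940 = 47.
The 3rd smallest replicate is 59.13; the 47th is 64.29.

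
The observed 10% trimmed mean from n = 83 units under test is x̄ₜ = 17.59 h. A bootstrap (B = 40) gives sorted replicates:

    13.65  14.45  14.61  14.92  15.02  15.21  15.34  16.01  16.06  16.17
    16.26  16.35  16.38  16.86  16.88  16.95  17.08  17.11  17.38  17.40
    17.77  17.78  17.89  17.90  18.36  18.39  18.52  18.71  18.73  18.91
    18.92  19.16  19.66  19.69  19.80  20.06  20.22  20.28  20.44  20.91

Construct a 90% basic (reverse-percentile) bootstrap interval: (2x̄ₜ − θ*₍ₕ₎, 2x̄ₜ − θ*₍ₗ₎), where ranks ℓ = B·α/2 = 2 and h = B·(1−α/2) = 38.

Percentile endpoints at ranks 2 and 38: θ*₍2₎ = 14.45, θ*₍38₎ = 20.28.
Basic interval reflects these around x̄ₜ:
  lower = 2 × 17.59 − 20.28 = 14.90
  upper = 2 × 17.59 − 14.45 = 20.73

(14.90, 20.73)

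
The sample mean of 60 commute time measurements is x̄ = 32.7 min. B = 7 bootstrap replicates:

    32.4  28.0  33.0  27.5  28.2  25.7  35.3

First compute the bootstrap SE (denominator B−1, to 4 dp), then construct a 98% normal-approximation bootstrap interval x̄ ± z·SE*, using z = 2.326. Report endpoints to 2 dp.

Mean of replicates = 30.0143; sum of squared deviations = 74.8286; SE* = √(74.8286/6) = 3.5315
Margin = 2.326 × 3.5315 = 8.214
Interval: 32.7 ± 8.214

(24.49, 40.91)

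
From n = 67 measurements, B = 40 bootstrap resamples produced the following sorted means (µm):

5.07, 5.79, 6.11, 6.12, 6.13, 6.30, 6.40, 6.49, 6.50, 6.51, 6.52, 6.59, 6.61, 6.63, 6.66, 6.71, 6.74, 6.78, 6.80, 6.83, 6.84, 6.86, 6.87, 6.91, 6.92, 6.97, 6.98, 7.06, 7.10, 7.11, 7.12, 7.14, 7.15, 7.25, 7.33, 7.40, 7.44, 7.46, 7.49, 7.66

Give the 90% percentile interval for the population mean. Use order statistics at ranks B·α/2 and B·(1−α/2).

α = 0.10; lower rank = 40 × 0.050 = 2; upper rank = 40 × 0.950 = 38.
The 2nd smallest replicate is 5.79; the 38th is 7.46.

(5.79, 7.46)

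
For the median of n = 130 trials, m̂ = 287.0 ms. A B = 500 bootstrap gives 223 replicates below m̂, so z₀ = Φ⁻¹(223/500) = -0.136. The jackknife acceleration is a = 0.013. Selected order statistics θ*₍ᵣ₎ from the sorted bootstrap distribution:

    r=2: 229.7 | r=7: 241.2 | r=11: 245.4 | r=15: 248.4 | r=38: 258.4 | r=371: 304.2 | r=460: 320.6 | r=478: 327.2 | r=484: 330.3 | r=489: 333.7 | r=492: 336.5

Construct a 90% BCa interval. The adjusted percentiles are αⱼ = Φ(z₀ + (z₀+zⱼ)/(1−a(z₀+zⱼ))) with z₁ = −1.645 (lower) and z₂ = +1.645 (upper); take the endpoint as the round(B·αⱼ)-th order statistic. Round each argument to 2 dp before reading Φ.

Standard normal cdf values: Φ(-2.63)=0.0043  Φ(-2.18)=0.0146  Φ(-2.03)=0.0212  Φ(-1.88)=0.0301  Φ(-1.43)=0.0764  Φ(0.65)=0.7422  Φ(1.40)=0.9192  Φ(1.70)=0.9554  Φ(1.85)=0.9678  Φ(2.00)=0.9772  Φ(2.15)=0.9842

Lower: z₀ + z₁ = -0.136 + (-1.645) = -1.781; 1 − a(z₀+z₁) = 1 − (0.013)(-1.781) = 1.0232; argument = -0.136 + (-1.781)/1.0232 = -1.8767 → -1.88.
α₁ = Φ(-1.88) = 0.0301; rank = round(500 × 0.0301) = 15; θ*₍15₎ = 248.4.
Upper: z₀ + z₂ = 1.509; 1 − a(z₀+z₂) = 0.9804; argument = 1.4032 → 1.40; α₂ = 0.9192; rank = 460; θ*₍460₎ = 320.6.

(248.4, 320.6)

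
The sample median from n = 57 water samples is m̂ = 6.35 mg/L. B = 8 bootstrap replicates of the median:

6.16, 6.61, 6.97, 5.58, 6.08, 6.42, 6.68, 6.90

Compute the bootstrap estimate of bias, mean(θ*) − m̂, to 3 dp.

mean(θ*) = (6.16 + 6.61 + 6.97 + 5.58 + 6.08 + 6.42 + 6.68 + 6.90) / 8 = 6.4250
bias = 6.4250 − 6.35

bias = +0.075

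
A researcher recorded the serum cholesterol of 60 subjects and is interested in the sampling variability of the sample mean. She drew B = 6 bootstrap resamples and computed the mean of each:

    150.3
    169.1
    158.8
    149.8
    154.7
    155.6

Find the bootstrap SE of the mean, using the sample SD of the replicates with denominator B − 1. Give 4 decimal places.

Bootstrap SE is the standard deviation of the 6 replicate means.
Mean of replicates: (150.3 + 169.1 + 158.8 + 149.8 + 154.7 + 155.6) / 6 = 938.30000 / 6 = 156.38333
Sum of squared deviations: (−6.08333)² + (+12.71667)² + (+2.41667)² + (−6.58333)² + (−1.68333)² + (−0.78333)² = 251.34833
Variance = 251.34833 / 5 = 50.26967
SE* = √50.26967

SE* = 7.0901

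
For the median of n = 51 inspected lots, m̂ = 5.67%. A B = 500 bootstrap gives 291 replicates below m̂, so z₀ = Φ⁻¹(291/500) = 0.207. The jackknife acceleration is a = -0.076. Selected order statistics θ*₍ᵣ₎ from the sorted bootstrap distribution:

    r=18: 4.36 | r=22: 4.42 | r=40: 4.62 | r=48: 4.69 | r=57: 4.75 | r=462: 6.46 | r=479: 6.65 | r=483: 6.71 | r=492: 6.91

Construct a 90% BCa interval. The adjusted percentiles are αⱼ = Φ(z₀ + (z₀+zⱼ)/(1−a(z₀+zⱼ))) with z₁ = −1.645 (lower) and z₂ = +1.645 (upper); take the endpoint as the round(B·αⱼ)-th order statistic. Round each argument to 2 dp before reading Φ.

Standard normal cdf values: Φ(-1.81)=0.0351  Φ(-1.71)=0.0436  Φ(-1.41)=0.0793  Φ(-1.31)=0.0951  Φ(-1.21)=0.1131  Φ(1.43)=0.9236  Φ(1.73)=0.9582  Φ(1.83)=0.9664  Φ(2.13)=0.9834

Lower: z₀ + z₁ = 0.207 + (-1.645) = -1.438; 1 − a(z₀+z₁) = 1 − (-0.076)(-1.438) = 0.8907; argument = 0.207 + (-1.438)/0.8907 = -1.4074 → -1.41.
α₁ = Φ(-1.41) = 0.0793; rank = round(500 × 0.0793) = 40; θ*₍40₎ = 4.62.
Upper: z₀ + z₂ = 1.852; 1 − a(z₀+z₂) = 1.1408; argument = 1.8305 → 1.83; α₂ = 0.9664; rank = 483; θ*₍483₎ = 6.71.

(4.62, 6.71)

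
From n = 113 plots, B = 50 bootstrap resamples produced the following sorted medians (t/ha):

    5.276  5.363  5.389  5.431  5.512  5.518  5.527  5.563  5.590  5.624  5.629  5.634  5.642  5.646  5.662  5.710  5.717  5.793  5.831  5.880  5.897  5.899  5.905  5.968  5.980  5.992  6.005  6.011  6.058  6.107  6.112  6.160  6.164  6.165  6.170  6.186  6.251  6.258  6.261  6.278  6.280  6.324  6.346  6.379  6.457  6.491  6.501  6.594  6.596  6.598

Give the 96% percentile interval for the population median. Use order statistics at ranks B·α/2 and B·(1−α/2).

α = 0.04; lower rank = 50 × 0.020 = 1; upper rank = 50 × 0.980 = 49.
The 1st smallest replicate is 5.276; the 49th is 6.596.

(5.276, 6.596)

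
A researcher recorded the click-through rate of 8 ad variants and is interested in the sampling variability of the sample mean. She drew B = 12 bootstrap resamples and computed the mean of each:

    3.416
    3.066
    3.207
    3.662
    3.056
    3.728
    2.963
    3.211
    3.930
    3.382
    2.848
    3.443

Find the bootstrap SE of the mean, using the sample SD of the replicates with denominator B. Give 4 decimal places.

Bootstrap SE is the standard deviation of the 12 replicate means.
Mean of replicates: (3.416 + 3.066 + 3.207 + 3.662 + 3.056 + 3.728 + 2.963 + 3.211 + 3.930 + 3.382 + 2.848 + 3.443) / 12 = 39.91200 / 12 = 3.32600
Sum of squared deviations: (+0.09000)² + (−0.26000)² + (−0.11900)² + (+0.33600)² + (−0.27000)² + (+0.40200)² + (−0.36300)² + (−0.11500)² + (+0.60400)² + (+0.05600)² + (−0.47800)² + (+0.11700)² = 1.19238
Variance = 1.19238 / 12 = 0.09937
SE* = √0.09937

SE* = 0.3152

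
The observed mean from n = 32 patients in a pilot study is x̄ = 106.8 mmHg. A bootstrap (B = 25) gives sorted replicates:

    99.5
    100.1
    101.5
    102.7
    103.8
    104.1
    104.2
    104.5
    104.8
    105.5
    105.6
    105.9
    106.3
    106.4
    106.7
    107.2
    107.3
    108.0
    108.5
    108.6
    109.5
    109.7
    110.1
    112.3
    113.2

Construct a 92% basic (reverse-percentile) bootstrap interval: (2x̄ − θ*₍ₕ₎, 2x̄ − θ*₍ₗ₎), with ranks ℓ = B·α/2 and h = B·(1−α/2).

Percentile endpoints at ranks 1 and 24: θ*₍1₎ = 99.5, θ*₍24₎ = 112.3.
Basic interval reflects these around x̄:
  lower = 2 × 106.8 − 112.3 = 101.3
  upper = 2 × 106.8 − 99.5 = 114.1

(101.3, 114.1)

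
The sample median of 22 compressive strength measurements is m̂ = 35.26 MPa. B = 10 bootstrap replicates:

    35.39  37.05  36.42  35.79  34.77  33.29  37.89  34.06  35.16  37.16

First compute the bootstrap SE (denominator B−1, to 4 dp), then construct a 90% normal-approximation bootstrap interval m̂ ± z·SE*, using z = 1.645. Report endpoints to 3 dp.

(32.868, 37.652)

Mean of replicates = 35.6980; sum of squared deviations = 19.0270; SE* = √(19.0270/9) = 1.4540
Margin = 1.645 × 1.4540 = 2.3918
Interval: 35.26 ± 2.3918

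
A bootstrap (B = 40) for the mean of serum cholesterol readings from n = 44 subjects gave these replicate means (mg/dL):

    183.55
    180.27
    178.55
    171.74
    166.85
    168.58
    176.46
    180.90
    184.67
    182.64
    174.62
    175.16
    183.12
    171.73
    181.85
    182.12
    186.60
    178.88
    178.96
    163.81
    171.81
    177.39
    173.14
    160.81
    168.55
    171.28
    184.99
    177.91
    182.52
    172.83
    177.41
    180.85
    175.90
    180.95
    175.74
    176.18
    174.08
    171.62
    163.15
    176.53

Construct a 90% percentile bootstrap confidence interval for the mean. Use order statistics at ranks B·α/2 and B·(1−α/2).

Sorted replicates: 160.81, 163.15, 163.81, 166.85, 168.55, 168.58, 171.28, 171.62, 171.73, 171.74, 171.81, 172.83, 173.14, 174.08, 174.62, 175.16, 175.74, 175.90, 176.18, 176.46, 176.53, 177.39, 177.41, 177.91, 178.55, 178.88, 178.96, 180.27, 180.85, 180.90, 180.95, 181.85, 182.12, 182.52, 182.64, 183.12, 183.55, 184.67, 184.99, 186.60
α = 0.10; lower rank = 40 × 0.050 = 2; upper rank = 40 × 0.950 = 38.
The 2nd smallest replicate is 163.15; the 38th is 184.67.

(163.15, 184.67)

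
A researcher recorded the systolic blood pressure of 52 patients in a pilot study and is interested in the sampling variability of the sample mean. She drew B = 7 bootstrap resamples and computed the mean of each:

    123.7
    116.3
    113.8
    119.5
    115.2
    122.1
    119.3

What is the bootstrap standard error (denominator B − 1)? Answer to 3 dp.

Bootstrap SE is the standard deviation of the 7 replicate means.
Mean of replicates: (123.7 + 116.3 + 113.8 + 119.5 + 115.2 + 122.1 + 119.3) / 7 = 829.9000 / 7 = 118.5571
Sum of squared deviations: (+5.1429)² + (−2.2571)² + (−4.7571)² + (+0.9429)² + (−3.3571)² + (+3.5429)² + (+0.7429)² = 79.4371
Variance = 79.4371 / 6 = 13.2395
SE* = √13.2395

SE* = 3.639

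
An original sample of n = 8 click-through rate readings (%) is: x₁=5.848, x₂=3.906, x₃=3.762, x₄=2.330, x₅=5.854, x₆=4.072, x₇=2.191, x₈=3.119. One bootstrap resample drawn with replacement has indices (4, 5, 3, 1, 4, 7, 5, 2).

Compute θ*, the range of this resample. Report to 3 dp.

θ* = 3.663

Resample values: 2.330, 5.854, 3.762, 5.848, 2.330, 2.191, 5.854, 3.906.
Range = 5.854 − 2.191 = 3.663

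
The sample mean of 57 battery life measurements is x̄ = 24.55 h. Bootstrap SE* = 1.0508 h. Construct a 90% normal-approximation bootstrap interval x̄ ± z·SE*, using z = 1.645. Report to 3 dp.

Margin = 1.645 × 1.0508 = 1.7286
Interval: 24.55 ± 1.7286

(22.821, 26.279)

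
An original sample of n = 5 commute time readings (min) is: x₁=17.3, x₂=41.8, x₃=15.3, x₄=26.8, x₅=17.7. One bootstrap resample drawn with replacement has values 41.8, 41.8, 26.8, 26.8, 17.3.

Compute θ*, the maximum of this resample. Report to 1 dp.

Maximum = 41.8

θ* = 41.8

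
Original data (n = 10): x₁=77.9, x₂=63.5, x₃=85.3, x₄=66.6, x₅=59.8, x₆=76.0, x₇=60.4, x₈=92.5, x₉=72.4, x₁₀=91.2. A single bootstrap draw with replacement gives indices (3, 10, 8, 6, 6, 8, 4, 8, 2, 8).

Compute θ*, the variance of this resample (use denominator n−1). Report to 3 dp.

Resample values: 85.3, 91.2, 92.5, 76.0, 76.0, 92.5, 66.6, 92.5, 63.5, 92.5.
Mean = 82.8600; sum of squared deviations = 1180.5440
s² = 1180.5440 / 9 = 131.1716

θ* = 131.172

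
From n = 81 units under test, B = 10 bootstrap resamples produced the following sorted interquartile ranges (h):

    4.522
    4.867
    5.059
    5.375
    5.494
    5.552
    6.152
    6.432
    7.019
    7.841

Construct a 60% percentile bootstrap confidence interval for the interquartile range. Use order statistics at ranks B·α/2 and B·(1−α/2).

(4.867, 6.432)

α = 0.40; lower rank = 10 × 0.200 = 2; upper rank = 10 × 0.800 = 8.
The 2nd smallest replicate is 4.867; the 8th is 6.432.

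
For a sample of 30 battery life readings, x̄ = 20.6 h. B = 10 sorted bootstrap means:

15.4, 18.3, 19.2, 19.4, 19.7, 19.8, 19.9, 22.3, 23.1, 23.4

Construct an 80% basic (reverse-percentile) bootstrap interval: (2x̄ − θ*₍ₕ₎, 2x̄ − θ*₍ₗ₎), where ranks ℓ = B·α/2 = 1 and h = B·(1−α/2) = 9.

(18.1, 25.8)

Percentile endpoints at ranks 1 and 9: θ*₍1₎ = 15.4, θ*₍9₎ = 23.1.
Basic interval reflects these around x̄:
  lower = 2 × 20.6 − 23.1 = 18.1
  upper = 2 × 20.6 − 15.4 = 25.8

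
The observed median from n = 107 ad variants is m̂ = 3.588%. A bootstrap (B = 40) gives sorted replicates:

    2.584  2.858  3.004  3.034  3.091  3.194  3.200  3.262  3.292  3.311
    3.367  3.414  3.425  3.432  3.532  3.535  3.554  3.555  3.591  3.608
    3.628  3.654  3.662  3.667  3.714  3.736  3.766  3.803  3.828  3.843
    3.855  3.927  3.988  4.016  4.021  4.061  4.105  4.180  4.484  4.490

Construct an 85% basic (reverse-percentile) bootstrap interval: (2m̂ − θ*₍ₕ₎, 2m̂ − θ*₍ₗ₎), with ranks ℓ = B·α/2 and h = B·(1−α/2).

(3.071, 4.172)

Percentile endpoints at ranks 3 and 37: θ*₍3₎ = 3.004, θ*₍37₎ = 4.105.
Basic interval reflects these around m̂:
  lower = 2 × 3.588 − 4.105 = 3.071
  upper = 2 × 3.588 − 3.004 = 4.172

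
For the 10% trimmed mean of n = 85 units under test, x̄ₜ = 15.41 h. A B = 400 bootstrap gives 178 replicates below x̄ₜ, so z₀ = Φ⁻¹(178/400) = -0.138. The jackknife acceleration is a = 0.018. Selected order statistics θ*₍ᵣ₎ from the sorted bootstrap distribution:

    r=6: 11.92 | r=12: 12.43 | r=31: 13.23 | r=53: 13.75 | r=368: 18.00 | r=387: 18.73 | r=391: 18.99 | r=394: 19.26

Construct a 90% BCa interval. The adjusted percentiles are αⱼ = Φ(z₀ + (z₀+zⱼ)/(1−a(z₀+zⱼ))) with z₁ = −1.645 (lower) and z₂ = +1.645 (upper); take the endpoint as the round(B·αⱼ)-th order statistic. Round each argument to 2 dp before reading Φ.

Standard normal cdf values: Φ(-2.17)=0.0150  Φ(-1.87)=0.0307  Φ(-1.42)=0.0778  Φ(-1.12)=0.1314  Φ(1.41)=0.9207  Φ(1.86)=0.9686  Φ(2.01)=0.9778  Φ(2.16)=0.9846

Lower: z₀ + z₁ = -0.138 + (-1.645) = -1.783; 1 − a(z₀+z₁) = 1 − (0.018)(-1.783) = 1.0321; argument = -0.138 + (-1.783)/1.0321 = -1.8656 → -1.87.
α₁ = Φ(-1.87) = 0.0307; rank = round(400 × 0.0307) = 12; θ*₍12₎ = 12.43.
Upper: z₀ + z₂ = 1.507; 1 − a(z₀+z₂) = 0.9729; argument = 1.4110 → 1.41; α₂ = 0.9207; rank = 368; θ*₍368₎ = 18.00.

(12.43, 18.00)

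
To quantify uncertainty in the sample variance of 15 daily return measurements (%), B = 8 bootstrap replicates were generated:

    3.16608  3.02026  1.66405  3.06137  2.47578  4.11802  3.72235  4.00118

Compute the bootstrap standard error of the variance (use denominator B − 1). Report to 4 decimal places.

SE* = 0.8174

Bootstrap SE is the standard deviation of the 8 replicate variances.
Mean of replicates: (3.16608 + 3.02026 + 1.66405 + 3.06137 + 2.47578 + 4.11802 + 3.72235 + 4.00118) / 8 = 25.229090 / 8 = 3.153636
Sum of squared deviations: (+0.012444)² + (−0.133376)² + (−1.489586)² + (−0.092266)² + (−0.677856)² + (+0.964384)² + (+0.568714)² + (+0.847544)² = 4.676615
Variance = 4.676615 / 7 = 0.668088
SE* = √0.668088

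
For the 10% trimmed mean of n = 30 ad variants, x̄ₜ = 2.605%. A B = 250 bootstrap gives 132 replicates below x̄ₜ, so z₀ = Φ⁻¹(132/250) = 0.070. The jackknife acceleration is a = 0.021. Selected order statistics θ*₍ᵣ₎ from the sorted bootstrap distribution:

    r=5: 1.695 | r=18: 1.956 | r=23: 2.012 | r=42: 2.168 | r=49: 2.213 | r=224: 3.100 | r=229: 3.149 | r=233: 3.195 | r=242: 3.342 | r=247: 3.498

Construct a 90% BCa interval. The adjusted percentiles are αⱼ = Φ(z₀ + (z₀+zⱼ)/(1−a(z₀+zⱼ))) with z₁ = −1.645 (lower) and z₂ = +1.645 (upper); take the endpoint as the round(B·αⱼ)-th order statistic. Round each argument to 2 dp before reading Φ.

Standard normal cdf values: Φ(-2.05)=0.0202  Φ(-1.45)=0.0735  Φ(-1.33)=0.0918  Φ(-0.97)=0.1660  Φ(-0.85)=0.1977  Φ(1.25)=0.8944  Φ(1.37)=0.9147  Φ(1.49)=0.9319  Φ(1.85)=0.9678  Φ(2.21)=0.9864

(1.956, 3.342)

Lower: z₀ + z₁ = 0.070 + (-1.645) = -1.575; 1 − a(z₀+z₁) = 1 − (0.021)(-1.575) = 1.0331; argument = 0.070 + (-1.575)/1.0331 = -1.4546 → -1.45.
α₁ = Φ(-1.45) = 0.0735; rank = round(250 × 0.0735) = 18; θ*₍18₎ = 1.956.
Upper: z₀ + z₂ = 1.715; 1 − a(z₀+z₂) = 0.9640; argument = 1.8491 → 1.85; α₂ = 0.9678; rank = 242; θ*₍242₎ = 3.342.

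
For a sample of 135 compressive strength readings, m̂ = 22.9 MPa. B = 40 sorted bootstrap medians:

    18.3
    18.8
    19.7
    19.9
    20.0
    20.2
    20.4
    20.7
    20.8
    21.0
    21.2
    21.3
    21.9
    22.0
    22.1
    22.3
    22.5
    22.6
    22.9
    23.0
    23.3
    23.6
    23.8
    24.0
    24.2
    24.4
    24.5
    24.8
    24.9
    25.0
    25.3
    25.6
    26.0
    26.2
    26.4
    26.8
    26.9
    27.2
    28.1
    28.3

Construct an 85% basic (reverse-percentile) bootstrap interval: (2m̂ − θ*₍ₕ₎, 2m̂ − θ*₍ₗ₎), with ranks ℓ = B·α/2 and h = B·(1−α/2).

(18.9, 26.1)

Percentile endpoints at ranks 3 and 37: θ*₍3₎ = 19.7, θ*₍37₎ = 26.9.
Basic interval reflects these around m̂:
  lower = 2 × 22.9 − 26.9 = 18.9
  upper = 2 × 22.9 − 19.7 = 26.1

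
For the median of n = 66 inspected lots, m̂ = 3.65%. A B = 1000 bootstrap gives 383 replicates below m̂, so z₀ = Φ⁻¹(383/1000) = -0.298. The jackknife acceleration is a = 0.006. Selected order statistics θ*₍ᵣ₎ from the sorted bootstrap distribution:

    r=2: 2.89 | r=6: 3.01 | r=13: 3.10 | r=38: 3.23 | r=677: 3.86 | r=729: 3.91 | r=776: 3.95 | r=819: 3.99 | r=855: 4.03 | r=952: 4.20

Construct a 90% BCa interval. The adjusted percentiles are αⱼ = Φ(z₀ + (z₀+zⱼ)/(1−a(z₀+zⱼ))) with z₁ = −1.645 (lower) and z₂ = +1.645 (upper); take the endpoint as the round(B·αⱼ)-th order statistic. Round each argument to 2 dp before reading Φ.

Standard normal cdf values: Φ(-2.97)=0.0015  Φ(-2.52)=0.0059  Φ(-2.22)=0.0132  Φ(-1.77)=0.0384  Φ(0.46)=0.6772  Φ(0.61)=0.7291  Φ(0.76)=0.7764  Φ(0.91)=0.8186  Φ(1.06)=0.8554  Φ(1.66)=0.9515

Lower: z₀ + z₁ = -0.298 + (-1.645) = -1.943; 1 − a(z₀+z₁) = 1 − (0.006)(-1.943) = 1.0117; argument = -0.298 + (-1.943)/1.0117 = -2.2186 → -2.22.
α₁ = Φ(-2.22) = 0.0132; rank = round(1000 × 0.0132) = 13; θ*₍13₎ = 3.10.
Upper: z₀ + z₂ = 1.347; 1 − a(z₀+z₂) = 0.9919; argument = 1.0600 → 1.06; α₂ = 0.8554; rank = 855; θ*₍855₎ = 4.03.

(3.10, 4.03)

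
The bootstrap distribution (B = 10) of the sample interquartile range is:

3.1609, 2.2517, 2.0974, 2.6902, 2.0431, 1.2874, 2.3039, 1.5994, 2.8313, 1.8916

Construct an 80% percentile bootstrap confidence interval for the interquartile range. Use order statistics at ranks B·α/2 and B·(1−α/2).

Sorted replicates: 1.2874, 1.5994, 1.8916, 2.0431, 2.0974, 2.2517, 2.3039, 2.6902, 2.8313, 3.1609
α = 0.20; lower rank = 10 × 0.100 = 1; upper rank = 10 × 0.900 = 9.
The 1st smallest replicate is 1.2874; the 9th is 2.8313.

(1.2874, 2.8313)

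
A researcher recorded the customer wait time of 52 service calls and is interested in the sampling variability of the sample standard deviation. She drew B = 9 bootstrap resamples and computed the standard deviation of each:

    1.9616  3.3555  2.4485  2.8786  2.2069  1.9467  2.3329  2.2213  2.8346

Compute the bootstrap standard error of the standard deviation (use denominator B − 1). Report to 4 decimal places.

SE* = 0.4699

Bootstrap SE is the standard deviation of the 9 replicate standard deviations.
Mean of replicates: (1.9616 + 3.3555 + 2.4485 + 2.8786 + 2.2069 + 1.9467 + 2.3329 + 2.2213 + 2.8346) / 9 = 22.18660 / 9 = 2.46518
Sum of squared deviations: (−0.50358)² + (+0.89032)² + (−0.01668)² + (+0.41342)² + (−0.25828)² + (−0.51848)² + (−0.13228)² + (−0.24388)² + (+0.36942)² = 1.76643
Variance = 1.76643 / 8 = 0.22080
SE* = √0.22080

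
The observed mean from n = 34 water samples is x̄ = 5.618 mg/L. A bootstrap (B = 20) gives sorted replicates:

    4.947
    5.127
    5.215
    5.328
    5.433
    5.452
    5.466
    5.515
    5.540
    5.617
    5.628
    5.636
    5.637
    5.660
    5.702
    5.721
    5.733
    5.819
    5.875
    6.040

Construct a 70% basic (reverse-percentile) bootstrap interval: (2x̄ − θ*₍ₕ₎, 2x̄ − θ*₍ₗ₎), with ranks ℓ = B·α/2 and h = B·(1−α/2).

Percentile endpoints at ranks 3 and 17: θ*₍3₎ = 5.215, θ*₍17₎ = 5.733.
Basic interval reflects these around x̄:
  lower = 2 × 5.618 − 5.733 = 5.503
  upper = 2 × 5.618 − 5.215 = 6.021

(5.503, 6.021)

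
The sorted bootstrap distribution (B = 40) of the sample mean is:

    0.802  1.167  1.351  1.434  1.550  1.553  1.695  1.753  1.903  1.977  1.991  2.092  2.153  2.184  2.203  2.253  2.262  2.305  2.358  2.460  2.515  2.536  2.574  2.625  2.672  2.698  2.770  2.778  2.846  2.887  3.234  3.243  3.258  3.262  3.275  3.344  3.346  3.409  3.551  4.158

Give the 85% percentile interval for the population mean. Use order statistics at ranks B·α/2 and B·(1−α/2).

(1.351, 3.346)

α = 0.15; lower rank = 40 × 0.075 = 3; upper rank = 40 × 0.925 = 37.
The 3rd smallest replicate is 1.351; the 37th is 3.346.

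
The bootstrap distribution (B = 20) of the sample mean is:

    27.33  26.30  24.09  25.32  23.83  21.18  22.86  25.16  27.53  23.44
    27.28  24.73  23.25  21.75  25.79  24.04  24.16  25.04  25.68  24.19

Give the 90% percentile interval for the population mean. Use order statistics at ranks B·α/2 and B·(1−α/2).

(21.18, 27.33)

Sorted replicates: 21.18, 21.75, 22.86, 23.25, 23.44, 23.83, 24.04, 24.09, 24.16, 24.19, 24.73, 25.04, 25.16, 25.32, 25.68, 25.79, 26.30, 27.28, 27.33, 27.53
α = 0.10; lower rank = 20 × 0.050 = 1; upper rank = 20 × 0.950 = 19.
The 1st smallest replicate is 21.18; the 19th is 27.33.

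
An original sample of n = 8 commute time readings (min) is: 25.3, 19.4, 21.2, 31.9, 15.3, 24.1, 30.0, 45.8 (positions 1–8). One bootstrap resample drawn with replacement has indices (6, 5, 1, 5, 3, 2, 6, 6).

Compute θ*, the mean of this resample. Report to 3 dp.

θ* = 21.100

Resample values: 24.1, 15.3, 25.3, 15.3, 21.2, 19.4, 24.1, 24.1.
Mean = (24.1 + 15.3 + 25.3 + 15.3 + 21.2 + 19.4 + 24.1 + 24.1) / 8 = 168.80 / 8 = 21.100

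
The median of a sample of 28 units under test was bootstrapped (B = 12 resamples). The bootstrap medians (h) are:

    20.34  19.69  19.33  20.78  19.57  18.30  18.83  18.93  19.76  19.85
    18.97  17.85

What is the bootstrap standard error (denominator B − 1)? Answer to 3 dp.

Bootstrap SE is the standard deviation of the 12 replicate medians.
Mean of replicates: (20.34 + 19.69 + 19.33 + 20.78 + 19.57 + 18.30 + 18.83 + 18.93 + 19.76 + 19.85 + 18.97 + 17.85) / 12 = 232.2000 / 12 = 19.3500
Sum of squared deviations: (+0.9900)² + (+0.3400)² + (−0.0200)² + (+1.4300)² + (+0.2200)² + (−1.0500)² + (−0.5200)² + (−0.4200)² + (+0.4100)² + (+0.5000)² + (−0.3800)² + (−1.5000)² = 7.5512
Variance = 7.5512 / 11 = 0.6865
SE* = √0.6865

SE* = 0.829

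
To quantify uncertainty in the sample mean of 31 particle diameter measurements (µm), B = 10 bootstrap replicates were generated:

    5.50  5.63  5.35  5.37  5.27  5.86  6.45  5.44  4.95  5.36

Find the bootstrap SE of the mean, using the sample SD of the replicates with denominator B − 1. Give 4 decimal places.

Bootstrap SE is the standard deviation of the 10 replicate means.
Mean of replicates: (5.50 + 5.63 + 5.35 + 5.37 + 5.27 + 5.86 + 6.45 + 5.44 + 4.95 + 5.36) / 10 = 55.18000 / 10 = 5.51800
Sum of squared deviations: (−0.01800)² + (+0.11200)² + (−0.16800)² + (−0.14800)² + (−0.24800)² + (+0.34200)² + (+0.93200)² + (−0.07800)² + (−0.56800)² + (−0.15800)² = 1.46376
Variance = 1.46376 / 9 = 0.16264
SE* = √0.16264

SE* = 0.4033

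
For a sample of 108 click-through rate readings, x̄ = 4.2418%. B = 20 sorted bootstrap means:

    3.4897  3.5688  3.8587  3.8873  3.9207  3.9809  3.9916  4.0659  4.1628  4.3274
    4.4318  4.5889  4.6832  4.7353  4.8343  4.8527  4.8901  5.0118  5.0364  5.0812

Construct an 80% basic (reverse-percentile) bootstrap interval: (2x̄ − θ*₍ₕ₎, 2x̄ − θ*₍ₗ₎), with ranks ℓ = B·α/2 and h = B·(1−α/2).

(3.4718, 4.9148)

Percentile endpoints at ranks 2 and 18: θ*₍2₎ = 3.5688, θ*₍18₎ = 5.0118.
Basic interval reflects these around x̄:
  lower = 2 × 4.2418 − 5.0118 = 3.4718
  upper = 2 × 4.2418 − 3.5688 = 4.9148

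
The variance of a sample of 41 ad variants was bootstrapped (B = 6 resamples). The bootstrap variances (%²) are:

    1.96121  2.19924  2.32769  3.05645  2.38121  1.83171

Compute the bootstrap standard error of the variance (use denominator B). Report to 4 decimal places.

Bootstrap SE is the standard deviation of the 6 replicate variances.
Mean of replicates: (1.96121 + 2.19924 + 2.32769 + 3.05645 + 2.38121 + 1.83171) / 6 = 13.757510 / 6 = 2.292918
Sum of squared deviations: (−0.331708)² + (−0.093678)² + (+0.034772)² + (+0.763532)² + (+0.088292)² + (−0.461208)² = 0.923504
Variance = 0.923504 / 6 = 0.153917
SE* = √0.153917

SE* = 0.3923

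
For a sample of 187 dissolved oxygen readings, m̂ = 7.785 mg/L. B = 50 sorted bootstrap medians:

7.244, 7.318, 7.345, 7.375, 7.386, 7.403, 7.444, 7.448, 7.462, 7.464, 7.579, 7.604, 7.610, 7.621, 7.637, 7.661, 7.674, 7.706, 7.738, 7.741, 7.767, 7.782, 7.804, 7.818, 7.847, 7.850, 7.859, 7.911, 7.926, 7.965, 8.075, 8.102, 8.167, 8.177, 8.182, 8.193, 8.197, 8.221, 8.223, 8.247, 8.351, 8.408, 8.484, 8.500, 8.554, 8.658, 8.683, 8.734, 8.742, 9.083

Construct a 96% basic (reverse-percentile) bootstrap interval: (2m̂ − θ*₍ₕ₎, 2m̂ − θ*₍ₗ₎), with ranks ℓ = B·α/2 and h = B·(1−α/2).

(6.828, 8.326)

Percentile endpoints at ranks 1 and 49: θ*₍1₎ = 7.244, θ*₍49₎ = 8.742.
Basic interval reflects these around m̂:
  lower = 2 × 7.785 − 8.742 = 6.828
  upper = 2 × 7.785 − 7.244 = 8.326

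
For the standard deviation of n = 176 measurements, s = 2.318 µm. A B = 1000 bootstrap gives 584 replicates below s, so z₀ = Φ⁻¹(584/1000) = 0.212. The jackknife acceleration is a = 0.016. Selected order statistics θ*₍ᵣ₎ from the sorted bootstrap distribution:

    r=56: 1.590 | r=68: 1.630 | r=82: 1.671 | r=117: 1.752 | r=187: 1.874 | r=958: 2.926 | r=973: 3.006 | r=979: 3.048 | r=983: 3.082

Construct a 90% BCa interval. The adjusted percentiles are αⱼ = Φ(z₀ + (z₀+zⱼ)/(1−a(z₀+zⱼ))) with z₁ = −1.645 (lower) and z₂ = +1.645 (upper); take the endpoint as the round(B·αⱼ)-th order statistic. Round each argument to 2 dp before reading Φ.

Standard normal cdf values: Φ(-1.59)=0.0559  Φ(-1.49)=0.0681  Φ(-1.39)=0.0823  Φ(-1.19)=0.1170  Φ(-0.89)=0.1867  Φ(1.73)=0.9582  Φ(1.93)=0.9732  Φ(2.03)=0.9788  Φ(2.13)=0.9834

Lower: z₀ + z₁ = 0.212 + (-1.645) = -1.433; 1 − a(z₀+z₁) = 1 − (0.016)(-1.433) = 1.0229; argument = 0.212 + (-1.433)/1.0229 = -1.1889 → -1.19.
α₁ = Φ(-1.19) = 0.1170; rank = round(1000 × 0.1170) = 117; θ*₍117₎ = 1.752.
Upper: z₀ + z₂ = 1.857; 1 − a(z₀+z₂) = 0.9703; argument = 2.1259 → 2.13; α₂ = 0.9834; rank = 983; θ*₍983₎ = 3.082.

(1.752, 3.082)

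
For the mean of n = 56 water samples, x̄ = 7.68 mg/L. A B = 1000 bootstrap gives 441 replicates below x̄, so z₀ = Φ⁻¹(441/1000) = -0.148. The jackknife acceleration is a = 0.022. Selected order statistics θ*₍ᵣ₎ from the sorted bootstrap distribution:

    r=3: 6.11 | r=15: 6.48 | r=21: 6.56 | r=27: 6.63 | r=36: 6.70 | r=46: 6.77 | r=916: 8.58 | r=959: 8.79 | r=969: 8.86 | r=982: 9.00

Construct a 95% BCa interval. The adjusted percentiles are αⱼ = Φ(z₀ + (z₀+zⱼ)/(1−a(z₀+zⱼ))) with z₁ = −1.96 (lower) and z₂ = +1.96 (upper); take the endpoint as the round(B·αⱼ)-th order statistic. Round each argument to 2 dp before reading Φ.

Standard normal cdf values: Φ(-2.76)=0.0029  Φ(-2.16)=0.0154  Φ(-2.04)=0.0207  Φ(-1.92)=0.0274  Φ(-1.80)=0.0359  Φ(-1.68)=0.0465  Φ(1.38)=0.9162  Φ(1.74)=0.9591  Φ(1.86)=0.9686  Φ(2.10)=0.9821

(6.48, 8.79)

Lower: z₀ + z₁ = -0.148 + (-1.960) = -2.108; 1 − a(z₀+z₁) = 1 − (0.022)(-2.108) = 1.0464; argument = -0.148 + (-2.108)/1.0464 = -2.1626 → -2.16.
α₁ = Φ(-2.16) = 0.0154; rank = round(1000 × 0.0154) = 15; θ*₍15₎ = 6.48.
Upper: z₀ + z₂ = 1.812; 1 − a(z₀+z₂) = 0.9601; argument = 1.7392 → 1.74; α₂ = 0.9591; rank = 959; θ*₍959₎ = 8.79.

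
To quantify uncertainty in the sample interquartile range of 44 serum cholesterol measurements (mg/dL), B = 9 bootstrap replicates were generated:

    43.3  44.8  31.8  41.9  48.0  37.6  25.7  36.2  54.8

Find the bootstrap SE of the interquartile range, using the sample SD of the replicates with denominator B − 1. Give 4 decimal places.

Bootstrap SE is the standard deviation of the 9 replicate interquartile ranges.
Mean of replicates: (43.3 + 44.8 + 31.8 + 41.9 + 48.0 + 37.6 + 25.7 + 36.2 + 54.8) / 9 = 364.10000 / 9 = 40.45556
Sum of squared deviations: (+2.84444)² + (+4.34444)² + (−8.65556)² + (+1.44444)² + (+7.54444)² + (−2.85556)² + (−14.75556)² + (−4.25556)² + (+14.34444)² = 610.64222
Variance = 610.64222 / 8 = 76.33028
SE* = √76.33028

SE* = 8.7367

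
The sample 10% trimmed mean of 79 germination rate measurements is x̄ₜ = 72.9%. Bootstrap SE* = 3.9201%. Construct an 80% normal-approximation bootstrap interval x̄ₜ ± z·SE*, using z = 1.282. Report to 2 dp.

Margin = 1.282 × 3.9201 = 5.026
Interval: 72.9 ± 5.026

(67.87, 77.93)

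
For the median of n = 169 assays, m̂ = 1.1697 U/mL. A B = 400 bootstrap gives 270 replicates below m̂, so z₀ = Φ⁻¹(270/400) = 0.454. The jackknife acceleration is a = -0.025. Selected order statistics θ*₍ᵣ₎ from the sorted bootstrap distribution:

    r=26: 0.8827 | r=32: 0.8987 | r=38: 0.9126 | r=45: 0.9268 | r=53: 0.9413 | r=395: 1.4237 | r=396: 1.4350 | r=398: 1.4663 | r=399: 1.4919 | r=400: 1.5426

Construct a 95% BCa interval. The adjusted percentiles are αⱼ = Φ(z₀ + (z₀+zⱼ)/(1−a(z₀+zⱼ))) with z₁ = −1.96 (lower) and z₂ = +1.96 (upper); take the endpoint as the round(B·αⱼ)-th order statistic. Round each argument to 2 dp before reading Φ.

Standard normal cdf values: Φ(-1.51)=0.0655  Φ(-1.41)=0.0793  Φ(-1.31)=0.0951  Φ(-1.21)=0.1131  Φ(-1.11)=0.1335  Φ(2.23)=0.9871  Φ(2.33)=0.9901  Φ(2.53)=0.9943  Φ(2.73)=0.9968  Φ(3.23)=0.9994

Lower: z₀ + z₁ = 0.454 + (-1.960) = -1.506; 1 − a(z₀+z₁) = 1 − (-0.025)(-1.506) = 0.9624; argument = 0.454 + (-1.506)/0.9624 = -1.1109 → -1.11.
α₁ = Φ(-1.11) = 0.1335; rank = round(400 × 0.1335) = 53; θ*₍53₎ = 0.9413.
Upper: z₀ + z₂ = 2.414; 1 − a(z₀+z₂) = 1.0603; argument = 2.7306 → 2.73; α₂ = 0.9968; rank = 399; θ*₍399₎ = 1.4919.

(0.9413, 1.4919)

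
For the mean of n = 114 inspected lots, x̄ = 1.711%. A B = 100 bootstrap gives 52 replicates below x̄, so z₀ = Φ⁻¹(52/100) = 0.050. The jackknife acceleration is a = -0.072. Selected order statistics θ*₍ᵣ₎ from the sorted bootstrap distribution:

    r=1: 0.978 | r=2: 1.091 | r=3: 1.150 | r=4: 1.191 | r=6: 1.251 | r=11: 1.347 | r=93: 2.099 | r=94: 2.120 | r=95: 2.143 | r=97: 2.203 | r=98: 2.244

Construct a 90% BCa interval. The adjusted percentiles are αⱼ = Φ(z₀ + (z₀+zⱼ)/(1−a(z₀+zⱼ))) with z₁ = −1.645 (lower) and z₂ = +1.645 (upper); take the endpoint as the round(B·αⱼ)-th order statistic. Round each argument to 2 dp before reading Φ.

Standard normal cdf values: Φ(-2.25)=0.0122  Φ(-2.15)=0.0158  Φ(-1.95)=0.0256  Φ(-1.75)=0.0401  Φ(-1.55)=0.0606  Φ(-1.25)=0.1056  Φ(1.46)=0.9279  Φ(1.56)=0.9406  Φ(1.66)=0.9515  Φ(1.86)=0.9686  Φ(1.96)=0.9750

(1.191, 2.120)

Lower: z₀ + z₁ = 0.050 + (-1.645) = -1.595; 1 − a(z₀+z₁) = 1 − (-0.072)(-1.595) = 0.8852; argument = 0.050 + (-1.595)/0.8852 = -1.7519 → -1.75.
α₁ = Φ(-1.75) = 0.0401; rank = round(100 × 0.0401) = 4; θ*₍4₎ = 1.191.
Upper: z₀ + z₂ = 1.695; 1 − a(z₀+z₂) = 1.1220; argument = 1.5606 → 1.56; α₂ = 0.9406; rank = 94; θ*₍94₎ = 2.120.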